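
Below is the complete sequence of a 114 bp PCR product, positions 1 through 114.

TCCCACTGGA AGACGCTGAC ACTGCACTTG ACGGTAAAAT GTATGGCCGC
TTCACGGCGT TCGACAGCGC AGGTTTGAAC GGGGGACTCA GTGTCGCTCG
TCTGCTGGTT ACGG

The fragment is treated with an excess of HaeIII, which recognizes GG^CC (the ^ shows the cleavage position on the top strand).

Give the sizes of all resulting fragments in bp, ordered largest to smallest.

The HaeIII site (GGCC) starts at position 45.
HaeIII cuts after base 2 of each site, so after position 46.
Linear molecule, 1 cut → 2 fragments:
  1–46 → 46 bp
  47–114 → 68 bp
Sorted largest to smallest: 68, 46 bp.

68, 46 bp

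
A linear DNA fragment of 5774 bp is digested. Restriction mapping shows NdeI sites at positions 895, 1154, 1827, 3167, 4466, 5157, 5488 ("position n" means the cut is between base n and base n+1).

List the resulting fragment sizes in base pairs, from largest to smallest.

1340, 1299, 895, 691, 673, 331, 286, 259 bp

Linear molecule, 7 cuts → 8 fragments:
  895 − 0 = 895 bp
  1154 − 895 = 259 bp
  1827 − 1154 = 673 bp
  3167 − 1827 = 1340 bp
  4466 − 3167 = 1299 bp
  5157 − 4466 = 691 bp
  5488 − 5157 = 331 bp
  5774 − 5488 = 286 bp
Sorted largest to smallest: 1340, 1299, 895, 691, 673, 331, 286, 259 bp.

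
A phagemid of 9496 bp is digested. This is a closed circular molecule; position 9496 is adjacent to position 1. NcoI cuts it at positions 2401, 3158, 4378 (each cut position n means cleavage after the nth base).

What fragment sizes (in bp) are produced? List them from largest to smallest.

7519, 1220, 757 bp

Circular molecule, 3 cuts → 3 fragments:
  3158 − 2401 = 757 bp
  4378 − 3158 = 1220 bp
  wrap: 9496 − 4378 + 2401 = 7519 bp
Sorted largest to smallest: 7519, 1220, 757 bp.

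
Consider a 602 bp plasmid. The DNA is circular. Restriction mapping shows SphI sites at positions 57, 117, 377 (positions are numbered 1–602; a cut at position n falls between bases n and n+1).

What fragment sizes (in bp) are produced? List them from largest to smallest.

Circular molecule, 3 cuts → 3 fragments:
  117 − 57 = 60 bp
  377 − 117 = 260 bp
  wrap: 602 − 377 + 57 = 282 bp
Sorted largest to smallest: 282, 260, 60 bp.

282, 260, 60 bp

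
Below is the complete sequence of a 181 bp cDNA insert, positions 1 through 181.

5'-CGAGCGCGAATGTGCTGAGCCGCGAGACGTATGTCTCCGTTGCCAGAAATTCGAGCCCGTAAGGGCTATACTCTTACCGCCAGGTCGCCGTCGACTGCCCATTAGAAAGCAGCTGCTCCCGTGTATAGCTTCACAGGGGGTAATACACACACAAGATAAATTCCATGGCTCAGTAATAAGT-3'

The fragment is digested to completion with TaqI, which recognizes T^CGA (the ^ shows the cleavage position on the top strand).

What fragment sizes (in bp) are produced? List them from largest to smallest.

90, 51, 40 bp

TaqI sites (TCGA) start at positions 51, 91.
TaqI cuts after the first base of each site, so after positions 51, 91.
Linear molecule, 2 cuts → 3 fragments:
  1–51 → 51 bp
  52–91 → 40 bp
  92–181 → 90 bp
Sorted largest to smallest: 90, 51, 40 bp.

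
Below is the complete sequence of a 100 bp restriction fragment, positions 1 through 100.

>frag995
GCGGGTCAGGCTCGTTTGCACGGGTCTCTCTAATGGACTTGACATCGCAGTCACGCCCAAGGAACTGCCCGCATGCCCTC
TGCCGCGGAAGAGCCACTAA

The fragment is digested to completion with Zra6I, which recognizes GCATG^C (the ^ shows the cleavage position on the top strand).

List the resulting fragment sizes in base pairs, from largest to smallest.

75, 25 bp

The Zra6I site (GCATGC) starts at position 71.
Zra6I cuts after base 5 of each site (before the last base), so after position 75.
Linear molecule, 1 cut → 2 fragments:
  1–75 → 75 bp
  76–100 → 25 bp
Sorted largest to smallest: 75, 25 bp.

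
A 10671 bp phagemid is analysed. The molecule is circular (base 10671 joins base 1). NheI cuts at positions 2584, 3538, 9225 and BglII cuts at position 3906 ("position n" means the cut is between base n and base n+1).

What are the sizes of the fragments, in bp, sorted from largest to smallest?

5319, 4030, 954, 368 bp

Combined cut positions (sorted): 2584, 3538, 3906, 9225.
Circular molecule, 4 cuts → 4 fragments:
  3538 − 2584 = 954 bp
  3906 − 3538 = 368 bp
  9225 − 3906 = 5319 bp
  wrap: 10671 − 9225 + 2584 = 4030 bp
Sorted largest to smallest: 5319, 4030, 954, 368 bp.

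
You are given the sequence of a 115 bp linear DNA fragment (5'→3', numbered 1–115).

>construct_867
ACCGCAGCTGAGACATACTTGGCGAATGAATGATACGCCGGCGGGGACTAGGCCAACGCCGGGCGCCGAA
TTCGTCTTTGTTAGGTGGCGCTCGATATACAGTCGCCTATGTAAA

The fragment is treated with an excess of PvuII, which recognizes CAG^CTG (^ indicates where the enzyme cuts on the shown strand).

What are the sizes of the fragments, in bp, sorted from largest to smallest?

The PvuII site (CAGCTG) starts at position 5.
PvuII cuts after base 3 of each site, so after position 7.
Linear molecule, 1 cut → 2 fragments:
  1–7 → 7 bp
  8–115 → 108 bp
Sorted largest to smallest: 108, 7 bp.

108, 7 bp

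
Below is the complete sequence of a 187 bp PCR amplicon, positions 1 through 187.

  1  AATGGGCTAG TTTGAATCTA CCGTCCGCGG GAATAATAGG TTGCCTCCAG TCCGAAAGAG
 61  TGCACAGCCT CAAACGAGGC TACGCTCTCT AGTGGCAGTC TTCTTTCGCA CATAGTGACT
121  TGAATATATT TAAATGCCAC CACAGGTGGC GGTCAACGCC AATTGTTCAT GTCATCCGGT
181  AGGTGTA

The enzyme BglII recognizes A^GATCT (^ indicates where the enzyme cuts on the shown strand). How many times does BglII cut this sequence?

0

No occurrence of AGATCT is present in the sequence.
BglII does not cut: 0 sites.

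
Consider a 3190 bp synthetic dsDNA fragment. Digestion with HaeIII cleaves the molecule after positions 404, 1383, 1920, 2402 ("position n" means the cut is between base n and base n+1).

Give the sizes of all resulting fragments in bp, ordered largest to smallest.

Linear molecule, 4 cuts → 5 fragments:
  404 − 0 = 404 bp
  1383 − 404 = 979 bp
  1920 − 1383 = 537 bp
  2402 − 1920 = 482 bp
  3190 − 2402 = 788 bp
Sorted largest to smallest: 979, 788, 537, 482, 404 bp.

979, 788, 537, 482, 404 bp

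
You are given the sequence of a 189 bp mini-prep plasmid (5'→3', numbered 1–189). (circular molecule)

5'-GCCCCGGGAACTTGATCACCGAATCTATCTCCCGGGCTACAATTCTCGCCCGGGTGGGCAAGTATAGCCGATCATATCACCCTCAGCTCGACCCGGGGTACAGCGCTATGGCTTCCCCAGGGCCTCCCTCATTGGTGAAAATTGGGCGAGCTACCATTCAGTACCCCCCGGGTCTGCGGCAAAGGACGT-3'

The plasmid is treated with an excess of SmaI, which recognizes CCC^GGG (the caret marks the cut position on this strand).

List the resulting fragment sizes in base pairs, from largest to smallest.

75, 43, 28, 25, 18 bp

SmaI sites (CCCGGG) start at positions 3, 31, 49, 92, 167.
SmaI cuts after base 3 of each site, so after positions 5, 33, 51, 94, 169.
Circular molecule, 5 cuts → 5 fragments:
  6–33 → 28 bp
  34–51 → 18 bp
  52–94 → 43 bp
  95–169 → 75 bp
  170–189 then 1–5 → 20 + 5 = 25 bp
Sorted largest to smallest: 75, 43, 28, 25, 18 bp.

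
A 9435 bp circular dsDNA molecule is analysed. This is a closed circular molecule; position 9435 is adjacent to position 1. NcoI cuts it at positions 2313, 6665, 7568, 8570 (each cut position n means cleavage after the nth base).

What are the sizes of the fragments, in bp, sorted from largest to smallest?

Circular molecule, 4 cuts → 4 fragments:
  6665 − 2313 = 4352 bp
  7568 − 6665 = 903 bp
  8570 − 7568 = 1002 bp
  wrap: 9435 − 8570 + 2313 = 3178 bp
Sorted largest to smallest: 4352, 3178, 1002, 903 bp.

4352, 3178, 1002, 903 bp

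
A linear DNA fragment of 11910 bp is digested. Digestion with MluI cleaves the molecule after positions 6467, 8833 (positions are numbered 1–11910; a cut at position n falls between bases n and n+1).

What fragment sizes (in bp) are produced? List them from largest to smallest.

6467, 3077, 2366 bp

Linear molecule, 2 cuts → 3 fragments:
  6467 − 0 = 6467 bp
  8833 − 6467 = 2366 bp
  11910 − 8833 = 3077 bp
Sorted largest to smallest: 6467, 3077, 2366 bp.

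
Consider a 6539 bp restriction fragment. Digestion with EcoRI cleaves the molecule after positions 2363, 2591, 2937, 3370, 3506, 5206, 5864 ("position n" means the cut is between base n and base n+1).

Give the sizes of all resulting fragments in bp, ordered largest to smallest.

Linear molecule, 7 cuts → 8 fragments:
  2363 − 0 = 2363 bp
  2591 − 2363 = 228 bp
  2937 − 2591 = 346 bp
  3370 − 2937 = 433 bp
  3506 − 3370 = 136 bp
  5206 − 3506 = 1700 bp
  5864 − 5206 = 658 bp
  6539 − 5864 = 675 bp
Sorted largest to smallest: 2363, 1700, 675, 658, 433, 346, 228, 136 bp.

2363, 1700, 675, 658, 433, 346, 228, 136 bp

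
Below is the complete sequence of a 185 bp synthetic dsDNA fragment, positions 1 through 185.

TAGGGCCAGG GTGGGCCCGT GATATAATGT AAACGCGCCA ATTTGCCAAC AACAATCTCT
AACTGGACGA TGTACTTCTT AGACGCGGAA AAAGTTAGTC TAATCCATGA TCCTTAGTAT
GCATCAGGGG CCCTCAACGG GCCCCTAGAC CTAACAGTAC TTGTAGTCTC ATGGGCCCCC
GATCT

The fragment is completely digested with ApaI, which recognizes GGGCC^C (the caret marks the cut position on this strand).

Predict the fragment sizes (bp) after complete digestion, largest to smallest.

ApaI sites (GGGCCC) start at positions 13, 128, 139, 173.
ApaI cuts after base 5 of each site (before the last base), so after positions 17, 132, 143, 177.
Linear molecule, 4 cuts → 5 fragments:
  1–17 → 17 bp
  18–132 → 115 bp
  133–143 → 11 bp
  144–177 → 34 bp
  178–185 → 8 bp
Sorted largest to smallest: 115, 34, 17, 11, 8 bp.

115, 34, 17, 11, 8 bp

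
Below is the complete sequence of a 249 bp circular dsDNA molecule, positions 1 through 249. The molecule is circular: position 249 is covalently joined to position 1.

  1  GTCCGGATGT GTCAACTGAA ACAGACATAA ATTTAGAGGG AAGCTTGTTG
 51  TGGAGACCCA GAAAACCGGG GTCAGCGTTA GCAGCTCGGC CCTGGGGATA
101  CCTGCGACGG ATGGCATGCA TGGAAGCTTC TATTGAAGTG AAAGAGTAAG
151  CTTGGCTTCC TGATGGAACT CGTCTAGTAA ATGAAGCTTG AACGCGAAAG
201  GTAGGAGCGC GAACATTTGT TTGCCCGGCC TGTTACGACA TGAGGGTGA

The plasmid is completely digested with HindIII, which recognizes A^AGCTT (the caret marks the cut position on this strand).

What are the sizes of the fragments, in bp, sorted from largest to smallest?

HindIII sites (AAGCTT) start at positions 41, 124, 148, 184.
HindIII cuts after the first base of each site, so after positions 41, 124, 148, 184.
Circular molecule, 4 cuts → 4 fragments:
  42–124 → 83 bp
  125–148 → 24 bp
  149–184 → 36 bp
  185–249 then 1–41 → 65 + 41 = 106 bp
Sorted largest to smallest: 106, 83, 36, 24 bp.

106, 83, 36, 24 bp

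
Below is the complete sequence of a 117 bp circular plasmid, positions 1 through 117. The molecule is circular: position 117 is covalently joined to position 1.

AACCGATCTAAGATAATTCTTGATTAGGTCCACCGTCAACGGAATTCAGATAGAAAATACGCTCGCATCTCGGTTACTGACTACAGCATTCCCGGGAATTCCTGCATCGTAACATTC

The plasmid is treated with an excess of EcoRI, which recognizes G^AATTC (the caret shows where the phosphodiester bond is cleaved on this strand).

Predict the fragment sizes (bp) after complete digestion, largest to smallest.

EcoRI sites (GAATTC) start at positions 42, 96.
EcoRI cuts after the first base of each site, so after positions 42, 96.
Circular molecule, 2 cuts → 2 fragments:
  43–96 → 54 bp
  97–117 then 1–42 → 21 + 42 = 63 bp
Sorted largest to smallest: 63, 54 bp.

63, 54 bp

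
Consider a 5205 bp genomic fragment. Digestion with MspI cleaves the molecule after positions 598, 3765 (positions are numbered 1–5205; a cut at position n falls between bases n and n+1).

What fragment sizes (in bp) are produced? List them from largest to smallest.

3167, 1440, 598 bp

Linear molecule, 2 cuts → 3 fragments:
  598 − 0 = 598 bp
  3765 − 598 = 3167 bp
  5205 − 3765 = 1440 bp
Sorted largest to smallest: 3167, 1440, 598 bp.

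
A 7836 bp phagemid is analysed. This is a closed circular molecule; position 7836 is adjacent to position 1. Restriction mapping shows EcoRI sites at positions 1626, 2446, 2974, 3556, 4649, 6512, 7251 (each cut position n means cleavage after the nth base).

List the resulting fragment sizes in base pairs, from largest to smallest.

Circular molecule, 7 cuts → 7 fragments:
  2446 − 1626 = 820 bp
  2974 − 2446 = 528 bp
  3556 − 2974 = 582 bp
  4649 − 3556 = 1093 bp
  6512 − 4649 = 1863 bp
  7251 − 6512 = 739 bp
  wrap: 7836 − 7251 + 1626 = 2211 bp
Sorted largest to smallest: 2211, 1863, 1093, 820, 739, 582, 528 bp.

2211, 1863, 1093, 820, 739, 582, 528 bp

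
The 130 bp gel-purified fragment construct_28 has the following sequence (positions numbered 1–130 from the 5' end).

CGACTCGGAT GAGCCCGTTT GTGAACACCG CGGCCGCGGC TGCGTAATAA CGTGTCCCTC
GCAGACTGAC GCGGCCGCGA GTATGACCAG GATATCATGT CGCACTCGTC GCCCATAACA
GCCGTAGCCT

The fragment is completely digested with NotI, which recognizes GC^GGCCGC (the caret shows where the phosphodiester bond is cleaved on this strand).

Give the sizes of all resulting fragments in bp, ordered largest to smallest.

NotI sites (GCGGCCGC) start at positions 30, 71.
NotI cuts after base 2 of each site, so after positions 31, 72.
Linear molecule, 2 cuts → 3 fragments:
  1–31 → 31 bp
  32–72 → 41 bp
  73–130 → 58 bp
Sorted largest to smallest: 58, 41, 31 bp.

58, 41, 31 bp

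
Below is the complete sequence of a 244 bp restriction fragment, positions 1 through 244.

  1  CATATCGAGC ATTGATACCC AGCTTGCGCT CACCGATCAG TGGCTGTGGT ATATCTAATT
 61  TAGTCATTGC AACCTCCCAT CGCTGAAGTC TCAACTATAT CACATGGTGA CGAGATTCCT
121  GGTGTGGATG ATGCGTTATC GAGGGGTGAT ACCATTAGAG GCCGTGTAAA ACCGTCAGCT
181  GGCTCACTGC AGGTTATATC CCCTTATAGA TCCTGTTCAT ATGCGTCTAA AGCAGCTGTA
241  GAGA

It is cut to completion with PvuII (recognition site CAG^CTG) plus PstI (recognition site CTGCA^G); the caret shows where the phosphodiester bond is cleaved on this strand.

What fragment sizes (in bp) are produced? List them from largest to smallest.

178, 44, 13, 9 bp

PvuII sites (CAGCTG) start at positions 176, 233.
PvuII cuts after base 3 of each site, so after positions 178, 235.
The PstI site (CTGCAG) starts at position 187.
PstI cuts after base 5 of each site (before the last base), so after position 191.
Combined cut positions: 178, 191, 235.
Linear molecule, 3 cuts → 4 fragments:
  1–178 → 178 bp
  179–191 → 13 bp
  192–235 → 44 bp
  236–244 → 9 bp
Sorted largest to smallest: 178, 44, 13, 9 bp.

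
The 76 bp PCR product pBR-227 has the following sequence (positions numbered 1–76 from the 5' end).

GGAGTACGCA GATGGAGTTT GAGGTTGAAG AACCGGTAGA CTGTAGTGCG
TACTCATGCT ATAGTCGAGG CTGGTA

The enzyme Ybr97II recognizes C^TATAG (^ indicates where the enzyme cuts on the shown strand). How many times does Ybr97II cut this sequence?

CTATAG occurs starting at position 59.
Ybr97II cuts at 1 site.

1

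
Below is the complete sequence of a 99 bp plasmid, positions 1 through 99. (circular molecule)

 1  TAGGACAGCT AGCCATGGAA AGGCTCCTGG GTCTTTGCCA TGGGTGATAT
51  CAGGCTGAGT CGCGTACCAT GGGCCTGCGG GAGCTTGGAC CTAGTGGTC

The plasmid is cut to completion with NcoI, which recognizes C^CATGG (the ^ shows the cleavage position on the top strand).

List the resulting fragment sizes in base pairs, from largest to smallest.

45, 29, 25 bp

NcoI sites (CCATGG) start at positions 13, 38, 67.
NcoI cuts after the first base of each site, so after positions 13, 38, 67.
Circular molecule, 3 cuts → 3 fragments:
  14–38 → 25 bp
  39–67 → 29 bp
  68–99 then 1–13 → 32 + 13 = 45 bp
Sorted largest to smallest: 45, 29, 25 bp.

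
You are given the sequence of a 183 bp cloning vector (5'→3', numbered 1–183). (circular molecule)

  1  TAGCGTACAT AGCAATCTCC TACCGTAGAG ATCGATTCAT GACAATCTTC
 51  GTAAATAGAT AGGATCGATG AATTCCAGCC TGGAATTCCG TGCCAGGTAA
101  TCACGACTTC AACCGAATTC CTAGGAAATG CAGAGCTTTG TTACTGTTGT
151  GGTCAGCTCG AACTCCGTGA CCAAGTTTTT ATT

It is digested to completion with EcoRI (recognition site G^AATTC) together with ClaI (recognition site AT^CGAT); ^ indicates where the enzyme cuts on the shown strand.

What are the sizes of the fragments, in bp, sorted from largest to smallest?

EcoRI sites (GAATTC) start at positions 70, 83, 115.
EcoRI cuts after the first base of each site, so after positions 70, 83, 115.
ClaI sites (ATCGAT) start at positions 31, 64.
ClaI cuts after base 2 of each site, so after positions 32, 65.
Combined cut positions: 32, 65, 70, 83, 115.
Circular molecule, 5 cuts → 5 fragments:
  33–65 → 33 bp
  66–70 → 5 bp
  71–83 → 13 bp
  84–115 → 32 bp
  116–183 then 1–32 → 68 + 32 = 100 bp
Sorted largest to smallest: 100, 33, 32, 13, 5 bp.

100, 33, 32, 13, 5 bp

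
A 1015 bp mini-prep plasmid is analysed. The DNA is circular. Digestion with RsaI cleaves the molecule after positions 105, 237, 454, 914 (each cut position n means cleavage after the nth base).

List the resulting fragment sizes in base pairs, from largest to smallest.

460, 217, 206, 132 bp

Circular molecule, 4 cuts → 4 fragments:
  237 − 105 = 132 bp
  454 − 237 = 217 bp
  914 − 454 = 460 bp
  wrap: 1015 − 914 + 105 = 206 bp
Sorted largest to smallest: 460, 217, 206, 132 bp.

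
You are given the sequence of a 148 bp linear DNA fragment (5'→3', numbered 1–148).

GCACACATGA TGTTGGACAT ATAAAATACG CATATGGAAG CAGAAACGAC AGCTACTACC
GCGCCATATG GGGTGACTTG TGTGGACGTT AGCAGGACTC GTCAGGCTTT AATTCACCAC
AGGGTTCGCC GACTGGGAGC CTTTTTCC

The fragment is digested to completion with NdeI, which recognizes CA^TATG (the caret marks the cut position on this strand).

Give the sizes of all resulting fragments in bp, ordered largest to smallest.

82, 34, 32 bp

NdeI sites (CATATG) start at positions 31, 65.
NdeI cuts after base 2 of each site, so after positions 32, 66.
Linear molecule, 2 cuts → 3 fragments:
  1–32 → 32 bp
  33–66 → 34 bp
  67–148 → 82 bp
Sorted largest to smallest: 82, 34, 32 bp.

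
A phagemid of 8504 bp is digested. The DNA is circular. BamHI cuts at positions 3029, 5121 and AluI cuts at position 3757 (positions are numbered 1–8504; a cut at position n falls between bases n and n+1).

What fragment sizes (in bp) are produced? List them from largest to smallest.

6412, 1364, 728 bp

Combined cut positions (sorted): 3029, 3757, 5121.
Circular molecule, 3 cuts → 3 fragments:
  3757 − 3029 = 728 bp
  5121 − 3757 = 1364 bp
  wrap: 8504 − 5121 + 3029 = 6412 bp
Sorted largest to smallest: 6412, 1364, 728 bp.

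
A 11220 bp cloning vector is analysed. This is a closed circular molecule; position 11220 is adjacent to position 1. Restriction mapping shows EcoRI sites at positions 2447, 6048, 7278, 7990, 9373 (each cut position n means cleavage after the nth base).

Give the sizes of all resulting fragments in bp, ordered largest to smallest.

4294, 3601, 1383, 1230, 712 bp

Circular molecule, 5 cuts → 5 fragments:
  6048 − 2447 = 3601 bp
  7278 − 6048 = 1230 bp
  7990 − 7278 = 712 bp
  9373 − 7990 = 1383 bp
  wrap: 11220 − 9373 + 2447 = 4294 bp
Sorted largest to smallest: 4294, 3601, 1383, 1230, 712 bp.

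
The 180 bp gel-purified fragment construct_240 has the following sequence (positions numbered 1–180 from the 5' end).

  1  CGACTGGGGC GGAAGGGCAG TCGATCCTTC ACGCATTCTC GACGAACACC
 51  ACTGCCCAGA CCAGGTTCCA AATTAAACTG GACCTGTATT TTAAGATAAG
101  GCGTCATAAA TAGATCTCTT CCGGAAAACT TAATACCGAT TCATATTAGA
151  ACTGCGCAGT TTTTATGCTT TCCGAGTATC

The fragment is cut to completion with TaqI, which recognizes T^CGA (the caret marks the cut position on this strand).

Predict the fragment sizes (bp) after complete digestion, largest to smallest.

TaqI sites (TCGA) start at positions 21, 39.
TaqI cuts after the first base of each site, so after positions 21, 39.
Linear molecule, 2 cuts → 3 fragments:
  1–21 → 21 bp
  22–39 → 18 bp
  40–180 → 141 bp
Sorted largest to smallest: 141, 21, 18 bp.

141, 21, 18 bp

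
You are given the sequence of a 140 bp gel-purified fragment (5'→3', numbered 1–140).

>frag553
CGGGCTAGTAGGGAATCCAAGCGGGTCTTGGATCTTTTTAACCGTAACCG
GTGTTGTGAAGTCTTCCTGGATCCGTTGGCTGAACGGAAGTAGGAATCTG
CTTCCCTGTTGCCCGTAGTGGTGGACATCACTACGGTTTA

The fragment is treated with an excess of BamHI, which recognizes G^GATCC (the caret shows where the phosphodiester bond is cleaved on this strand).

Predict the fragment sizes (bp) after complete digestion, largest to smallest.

71, 69 bp

The BamHI site (GGATCC) starts at position 69.
BamHI cuts after the first base of each site, so after position 69.
Linear molecule, 1 cut → 2 fragments:
  1–69 → 69 bp
  70–140 → 71 bp
Sorted largest to smallest: 71, 69 bp.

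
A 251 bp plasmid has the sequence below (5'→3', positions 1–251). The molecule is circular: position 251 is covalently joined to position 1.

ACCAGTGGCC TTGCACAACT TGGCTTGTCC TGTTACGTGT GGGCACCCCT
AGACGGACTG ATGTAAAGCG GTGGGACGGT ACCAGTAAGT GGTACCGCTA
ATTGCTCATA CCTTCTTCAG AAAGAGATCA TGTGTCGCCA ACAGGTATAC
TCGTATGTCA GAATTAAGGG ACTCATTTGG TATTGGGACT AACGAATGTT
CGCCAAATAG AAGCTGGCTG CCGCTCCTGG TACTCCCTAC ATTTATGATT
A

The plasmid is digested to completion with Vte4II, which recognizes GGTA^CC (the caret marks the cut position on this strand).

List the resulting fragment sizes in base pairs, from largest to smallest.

Vte4II sites (GGTACC) start at positions 78, 91.
Vte4II cuts after base 4 of each site, so after positions 81, 94.
Circular molecule, 2 cuts → 2 fragments:
  82–94 → 13 bp
  95–251 then 1–81 → 157 + 81 = 238 bp
Sorted largest to smallest: 238, 13 bp.

238, 13 bp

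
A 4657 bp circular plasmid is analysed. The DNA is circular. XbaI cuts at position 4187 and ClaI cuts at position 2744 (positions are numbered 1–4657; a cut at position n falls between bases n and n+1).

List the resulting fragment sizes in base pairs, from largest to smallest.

Combined cut positions (sorted): 2744, 4187.
Circular molecule, 2 cuts → 2 fragments:
  4187 − 2744 = 1443 bp
  wrap: 4657 − 4187 + 2744 = 3214 bp
Sorted largest to smallest: 3214, 1443 bp.

3214, 1443 bp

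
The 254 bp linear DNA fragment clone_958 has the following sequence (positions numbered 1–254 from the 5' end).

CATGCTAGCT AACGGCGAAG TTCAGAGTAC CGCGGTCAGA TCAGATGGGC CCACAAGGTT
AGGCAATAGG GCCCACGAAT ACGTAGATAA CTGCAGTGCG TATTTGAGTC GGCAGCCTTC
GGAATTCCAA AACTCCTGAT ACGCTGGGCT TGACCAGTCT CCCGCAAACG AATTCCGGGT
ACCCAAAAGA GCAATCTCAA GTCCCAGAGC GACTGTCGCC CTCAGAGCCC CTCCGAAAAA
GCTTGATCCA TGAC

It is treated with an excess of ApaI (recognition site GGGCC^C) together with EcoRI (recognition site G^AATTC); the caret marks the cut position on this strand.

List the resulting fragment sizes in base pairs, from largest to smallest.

ApaI sites (GGGCCC) start at positions 47, 69.
ApaI cuts after base 5 of each site (before the last base), so after positions 51, 73.
EcoRI sites (GAATTC) start at positions 122, 170.
EcoRI cuts after the first base of each site, so after positions 122, 170.
Combined cut positions: 51, 73, 122, 170.
Linear molecule, 4 cuts → 5 fragments:
  1–51 → 51 bp
  52–73 → 22 bp
  74–122 → 49 bp
  123–170 → 48 bp
  171–254 → 84 bp
Sorted largest to smallest: 84, 51, 49, 48, 22 bp.

84, 51, 49, 48, 22 bp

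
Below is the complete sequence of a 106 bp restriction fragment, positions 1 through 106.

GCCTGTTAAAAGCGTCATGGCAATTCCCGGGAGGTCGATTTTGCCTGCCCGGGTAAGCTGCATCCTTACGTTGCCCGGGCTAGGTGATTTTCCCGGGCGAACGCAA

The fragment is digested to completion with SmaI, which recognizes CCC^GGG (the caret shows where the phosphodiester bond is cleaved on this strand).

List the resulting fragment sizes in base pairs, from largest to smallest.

28, 26, 22, 18, 12 bp

SmaI sites (CCCGGG) start at positions 26, 48, 74, 92.
SmaI cuts after base 3 of each site, so after positions 28, 50, 76, 94.
Linear molecule, 4 cuts → 5 fragments:
  1–28 → 28 bp
  29–50 → 22 bp
  51–76 → 26 bp
  77–94 → 18 bp
  95–106 → 12 bp
Sorted largest to smallest: 28, 26, 22, 18, 12 bp.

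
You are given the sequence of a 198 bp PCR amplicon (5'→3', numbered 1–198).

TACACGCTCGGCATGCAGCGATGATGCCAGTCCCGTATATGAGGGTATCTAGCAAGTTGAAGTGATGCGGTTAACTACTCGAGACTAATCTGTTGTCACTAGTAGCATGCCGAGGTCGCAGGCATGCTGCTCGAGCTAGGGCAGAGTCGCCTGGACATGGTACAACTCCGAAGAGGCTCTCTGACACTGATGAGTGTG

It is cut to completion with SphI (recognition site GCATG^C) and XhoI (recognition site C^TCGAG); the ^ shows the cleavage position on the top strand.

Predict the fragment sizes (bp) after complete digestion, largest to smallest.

68, 63, 31, 17, 15, 4 bp

SphI sites (GCATGC) start at positions 11, 105, 122.
SphI cuts after base 5 of each site (before the last base), so after positions 15, 109, 126.
XhoI sites (CTCGAG) start at positions 78, 130.
XhoI cuts after the first base of each site, so after positions 78, 130.
Combined cut positions: 15, 78, 109, 126, 130.
Linear molecule, 5 cuts → 6 fragments:
  1–15 → 15 bp
  16–78 → 63 bp
  79–109 → 31 bp
  110–126 → 17 bp
  127–130 → 4 bp
  131–198 → 68 bp
Sorted largest to smallest: 68, 63, 31, 17, 15, 4 bp.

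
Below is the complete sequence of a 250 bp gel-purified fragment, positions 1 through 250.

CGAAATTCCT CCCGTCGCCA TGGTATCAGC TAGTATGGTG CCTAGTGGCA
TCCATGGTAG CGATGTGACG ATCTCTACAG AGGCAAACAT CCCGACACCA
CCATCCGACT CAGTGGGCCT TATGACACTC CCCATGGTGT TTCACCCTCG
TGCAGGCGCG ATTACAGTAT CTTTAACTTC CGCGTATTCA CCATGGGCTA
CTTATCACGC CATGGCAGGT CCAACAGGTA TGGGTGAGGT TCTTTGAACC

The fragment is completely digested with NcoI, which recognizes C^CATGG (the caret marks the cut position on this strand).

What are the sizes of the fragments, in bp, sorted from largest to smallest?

80, 59, 40, 34, 19, 18 bp

NcoI sites (CCATGG) start at positions 18, 52, 132, 191, 210.
NcoI cuts after the first base of each site, so after positions 18, 52, 132, 191, 210.
Linear molecule, 5 cuts → 6 fragments:
  1–18 → 18 bp
  19–52 → 34 bp
  53–132 → 80 bp
  133–191 → 59 bp
  192–210 → 19 bp
  211–250 → 40 bp
Sorted largest to smallest: 80, 59, 40, 34, 19, 18 bp.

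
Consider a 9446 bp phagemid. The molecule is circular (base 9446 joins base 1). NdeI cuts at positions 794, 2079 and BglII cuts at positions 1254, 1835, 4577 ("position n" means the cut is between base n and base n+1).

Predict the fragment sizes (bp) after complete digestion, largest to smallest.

Combined cut positions (sorted): 794, 1254, 1835, 2079, 4577.
Circular molecule, 5 cuts → 5 fragments:
  1254 − 794 = 460 bp
  1835 − 1254 = 581 bp
  2079 − 1835 = 244 bp
  4577 − 2079 = 2498 bp
  wrap: 9446 − 4577 + 794 = 5663 bp
Sorted largest to smallest: 5663, 2498, 581, 460, 244 bp.

5663, 2498, 581, 460, 244 bp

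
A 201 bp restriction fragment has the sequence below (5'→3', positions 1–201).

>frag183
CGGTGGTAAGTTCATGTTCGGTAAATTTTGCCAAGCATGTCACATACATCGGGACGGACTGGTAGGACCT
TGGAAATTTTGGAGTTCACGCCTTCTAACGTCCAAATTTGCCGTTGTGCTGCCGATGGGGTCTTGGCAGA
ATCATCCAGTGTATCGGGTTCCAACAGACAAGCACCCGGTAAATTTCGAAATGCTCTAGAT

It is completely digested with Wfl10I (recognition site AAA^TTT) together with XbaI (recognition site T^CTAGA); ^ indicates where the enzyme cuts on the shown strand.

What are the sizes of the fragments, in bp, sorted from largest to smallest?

Wfl10I sites (AAATTT) start at positions 23, 74, 104, 181.
Wfl10I cuts after base 3 of each site, so after positions 25, 76, 106, 183.
The XbaI site (TCTAGA) starts at position 195.
XbaI cuts after the first base of each site, so after position 195.
Combined cut positions: 25, 76, 106, 183, 195.
Linear molecule, 5 cuts → 6 fragments:
  1–25 → 25 bp
  26–76 → 51 bp
  77–106 → 30 bp
  107–183 → 77 bp
  184–195 → 12 bp
  196–201 → 6 bp
Sorted largest to smallest: 77, 51, 30, 25, 12, 6 bp.

77, 51, 30, 25, 12, 6 bp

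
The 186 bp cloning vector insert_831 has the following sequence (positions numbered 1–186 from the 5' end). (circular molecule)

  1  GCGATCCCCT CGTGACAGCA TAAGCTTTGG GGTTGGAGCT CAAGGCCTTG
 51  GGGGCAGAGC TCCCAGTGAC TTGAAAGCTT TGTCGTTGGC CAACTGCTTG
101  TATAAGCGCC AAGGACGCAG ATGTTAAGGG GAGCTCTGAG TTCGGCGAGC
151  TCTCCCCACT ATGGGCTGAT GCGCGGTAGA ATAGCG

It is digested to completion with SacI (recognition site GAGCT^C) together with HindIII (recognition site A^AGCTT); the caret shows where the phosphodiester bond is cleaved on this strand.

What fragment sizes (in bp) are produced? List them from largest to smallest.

SacI sites (GAGCTC) start at positions 36, 57, 131, 147.
SacI cuts after base 5 of each site (before the last base), so after positions 40, 61, 135, 151.
HindIII sites (AAGCTT) start at positions 22, 75.
HindIII cuts after the first base of each site, so after positions 22, 75.
Combined cut positions: 22, 40, 61, 75, 135, 151.
Circular molecule, 6 cuts → 6 fragments:
  23–40 → 18 bp
  41–61 → 21 bp
  62–75 → 14 bp
  76–135 → 60 bp
  136–151 → 16 bp
  152–186 then 1–22 → 35 + 22 = 57 bp
Sorted largest to smallest: 60, 57, 21, 18, 16, 14 bp.

60, 57, 21, 18, 16, 14 bp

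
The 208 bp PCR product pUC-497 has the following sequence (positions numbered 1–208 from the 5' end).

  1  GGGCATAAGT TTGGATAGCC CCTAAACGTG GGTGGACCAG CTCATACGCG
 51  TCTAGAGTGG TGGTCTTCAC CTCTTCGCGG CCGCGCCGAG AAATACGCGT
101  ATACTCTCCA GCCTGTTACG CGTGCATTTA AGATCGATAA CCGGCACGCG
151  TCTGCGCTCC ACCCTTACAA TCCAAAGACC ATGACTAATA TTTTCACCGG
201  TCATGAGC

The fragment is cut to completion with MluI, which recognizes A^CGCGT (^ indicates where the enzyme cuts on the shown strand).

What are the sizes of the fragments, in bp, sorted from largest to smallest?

62, 49, 46, 28, 23 bp

MluI sites (ACGCGT) start at positions 46, 95, 118, 146.
MluI cuts after the first base of each site, so after positions 46, 95, 118, 146.
Linear molecule, 4 cuts → 5 fragments:
  1–46 → 46 bp
  47–95 → 49 bp
  96–118 → 23 bp
  119–146 → 28 bp
  147–208 → 62 bp
Sorted largest to smallest: 62, 49, 46, 28, 23 bp.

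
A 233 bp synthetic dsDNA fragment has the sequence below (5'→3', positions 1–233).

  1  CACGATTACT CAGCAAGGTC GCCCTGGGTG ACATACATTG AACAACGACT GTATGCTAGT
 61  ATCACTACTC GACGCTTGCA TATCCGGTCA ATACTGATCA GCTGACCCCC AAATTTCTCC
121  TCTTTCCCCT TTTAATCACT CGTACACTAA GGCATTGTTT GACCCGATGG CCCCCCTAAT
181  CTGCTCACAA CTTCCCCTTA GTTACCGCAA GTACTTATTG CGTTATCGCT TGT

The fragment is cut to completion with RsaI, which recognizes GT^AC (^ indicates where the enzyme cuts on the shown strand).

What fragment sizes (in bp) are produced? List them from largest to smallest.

RsaI sites (GTAC) start at positions 142, 211.
RsaI cuts after base 2 of each site, so after positions 143, 212.
Linear molecule, 2 cuts → 3 fragments:
  1–143 → 143 bp
  144–212 → 69 bp
  213–233 → 21 bp
Sorted largest to smallest: 143, 69, 21 bp.

143, 69, 21 bp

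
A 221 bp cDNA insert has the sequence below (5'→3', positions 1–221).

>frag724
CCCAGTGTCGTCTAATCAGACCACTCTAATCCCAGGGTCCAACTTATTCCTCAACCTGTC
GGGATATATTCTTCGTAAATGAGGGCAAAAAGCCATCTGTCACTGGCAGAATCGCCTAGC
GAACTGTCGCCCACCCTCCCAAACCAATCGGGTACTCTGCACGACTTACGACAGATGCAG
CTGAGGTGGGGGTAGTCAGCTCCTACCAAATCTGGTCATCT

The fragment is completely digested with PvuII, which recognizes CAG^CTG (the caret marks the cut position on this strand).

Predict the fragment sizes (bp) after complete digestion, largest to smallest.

180, 41 bp

The PvuII site (CAGCTG) starts at position 178.
PvuII cuts after base 3 of each site, so after position 180.
Linear molecule, 1 cut → 2 fragments:
  1–180 → 180 bp
  181–221 → 41 bp
Sorted largest to smallest: 180, 41 bp.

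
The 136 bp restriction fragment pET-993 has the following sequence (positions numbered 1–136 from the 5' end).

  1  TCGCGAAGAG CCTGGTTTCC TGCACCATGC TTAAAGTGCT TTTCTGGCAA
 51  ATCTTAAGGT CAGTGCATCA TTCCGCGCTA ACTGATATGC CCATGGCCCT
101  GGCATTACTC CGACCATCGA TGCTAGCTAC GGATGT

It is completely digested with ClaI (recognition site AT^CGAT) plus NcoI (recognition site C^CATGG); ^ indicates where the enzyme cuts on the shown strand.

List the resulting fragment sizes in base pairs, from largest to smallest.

91, 26, 19 bp

The ClaI site (ATCGAT) starts at position 116.
ClaI cuts after base 2 of each site, so after position 117.
The NcoI site (CCATGG) starts at position 91.
NcoI cuts after the first base of each site, so after position 91.
Combined cut positions: 91, 117.
Linear molecule, 2 cuts → 3 fragments:
  1–91 → 91 bp
  92–117 → 26 bp
  118–136 → 19 bp
Sorted largest to smallest: 91, 26, 19 bp.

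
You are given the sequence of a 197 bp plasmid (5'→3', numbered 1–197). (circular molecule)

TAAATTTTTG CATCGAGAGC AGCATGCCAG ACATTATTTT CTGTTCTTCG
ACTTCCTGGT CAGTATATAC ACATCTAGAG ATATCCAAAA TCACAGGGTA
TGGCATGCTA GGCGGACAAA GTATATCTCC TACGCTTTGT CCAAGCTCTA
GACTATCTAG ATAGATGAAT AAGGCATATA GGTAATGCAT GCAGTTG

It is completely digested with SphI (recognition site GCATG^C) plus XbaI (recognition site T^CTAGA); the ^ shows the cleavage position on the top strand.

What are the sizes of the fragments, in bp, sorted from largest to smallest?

SphI sites (GCATGC) start at positions 22, 103, 187.
SphI cuts after base 5 of each site (before the last base), so after positions 26, 107, 191.
XbaI sites (TCTAGA) start at positions 74, 147, 156.
XbaI cuts after the first base of each site, so after positions 74, 147, 156.
Combined cut positions: 26, 74, 107, 147, 156, 191.
Circular molecule, 6 cuts → 6 fragments:
  27–74 → 48 bp
  75–107 → 33 bp
  108–147 → 40 bp
  148–156 → 9 bp
  157–191 → 35 bp
  192–197 then 1–26 → 6 + 26 = 32 bp
Sorted largest to smallest: 48, 40, 35, 33, 32, 9 bp.

48, 40, 35, 33, 32, 9 bp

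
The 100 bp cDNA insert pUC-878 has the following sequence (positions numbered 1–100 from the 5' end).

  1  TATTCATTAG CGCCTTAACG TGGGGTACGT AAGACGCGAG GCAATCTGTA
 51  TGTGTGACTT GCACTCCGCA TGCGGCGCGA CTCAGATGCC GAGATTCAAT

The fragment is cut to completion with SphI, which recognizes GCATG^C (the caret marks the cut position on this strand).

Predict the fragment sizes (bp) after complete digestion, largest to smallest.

The SphI site (GCATGC) starts at position 68.
SphI cuts after base 5 of each site (before the last base), so after position 72.
Linear molecule, 1 cut → 2 fragments:
  1–72 → 72 bp
  73–100 → 28 bp
Sorted largest to smallest: 72, 28 bp.

72, 28 bp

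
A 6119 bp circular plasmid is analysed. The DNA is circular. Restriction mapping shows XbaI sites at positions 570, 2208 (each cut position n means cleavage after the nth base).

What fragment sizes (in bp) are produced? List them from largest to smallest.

Circular molecule, 2 cuts → 2 fragments:
  2208 − 570 = 1638 bp
  wrap: 6119 − 2208 + 570 = 4481 bp
Sorted largest to smallest: 4481, 1638 bp.

4481, 1638 bp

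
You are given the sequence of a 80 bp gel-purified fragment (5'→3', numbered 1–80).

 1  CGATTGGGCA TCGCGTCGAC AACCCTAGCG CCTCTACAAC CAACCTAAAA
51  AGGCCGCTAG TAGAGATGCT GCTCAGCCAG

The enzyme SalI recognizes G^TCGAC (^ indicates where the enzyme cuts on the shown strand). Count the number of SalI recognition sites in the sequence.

GTCGAC occurs starting at position 15.
SalI cuts at 1 site.

1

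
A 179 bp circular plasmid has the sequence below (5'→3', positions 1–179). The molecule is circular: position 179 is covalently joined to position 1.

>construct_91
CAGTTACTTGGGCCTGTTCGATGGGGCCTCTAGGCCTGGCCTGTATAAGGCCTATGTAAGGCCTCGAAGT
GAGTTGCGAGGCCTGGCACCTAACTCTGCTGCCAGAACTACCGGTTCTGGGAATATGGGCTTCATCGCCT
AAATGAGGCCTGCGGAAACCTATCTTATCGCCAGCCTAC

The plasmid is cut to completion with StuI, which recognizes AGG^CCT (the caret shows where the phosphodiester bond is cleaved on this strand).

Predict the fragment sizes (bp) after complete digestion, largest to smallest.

67, 65, 20, 16, 11 bp

StuI sites (AGGCCT) start at positions 32, 48, 59, 79, 146.
StuI cuts after base 3 of each site, so after positions 34, 50, 61, 81, 148.
Circular molecule, 5 cuts → 5 fragments:
  35–50 → 16 bp
  51–61 → 11 bp
  62–81 → 20 bp
  82–148 → 67 bp
  149–179 then 1–34 → 31 + 34 = 65 bp
Sorted largest to smallest: 67, 65, 20, 16, 11 bp.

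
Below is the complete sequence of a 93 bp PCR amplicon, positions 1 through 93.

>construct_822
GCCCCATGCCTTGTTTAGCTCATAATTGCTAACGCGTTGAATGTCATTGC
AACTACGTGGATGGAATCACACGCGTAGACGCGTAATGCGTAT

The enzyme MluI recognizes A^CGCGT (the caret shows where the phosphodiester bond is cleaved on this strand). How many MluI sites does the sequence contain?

3

ACGCGT occurs starting at positions 32, 71, 79.
MluI cuts at 3 sites.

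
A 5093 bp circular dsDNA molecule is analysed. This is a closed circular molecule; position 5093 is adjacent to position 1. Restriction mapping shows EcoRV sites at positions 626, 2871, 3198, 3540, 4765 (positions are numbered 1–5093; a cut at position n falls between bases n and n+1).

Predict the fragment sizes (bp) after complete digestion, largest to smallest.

2245, 1225, 954, 342, 327 bp

Circular molecule, 5 cuts → 5 fragments:
  2871 − 626 = 2245 bp
  3198 − 2871 = 327 bp
  3540 − 3198 = 342 bp
  4765 − 3540 = 1225 bp
  wrap: 5093 − 4765 + 626 = 954 bp
Sorted largest to smallest: 2245, 1225, 954, 342, 327 bp.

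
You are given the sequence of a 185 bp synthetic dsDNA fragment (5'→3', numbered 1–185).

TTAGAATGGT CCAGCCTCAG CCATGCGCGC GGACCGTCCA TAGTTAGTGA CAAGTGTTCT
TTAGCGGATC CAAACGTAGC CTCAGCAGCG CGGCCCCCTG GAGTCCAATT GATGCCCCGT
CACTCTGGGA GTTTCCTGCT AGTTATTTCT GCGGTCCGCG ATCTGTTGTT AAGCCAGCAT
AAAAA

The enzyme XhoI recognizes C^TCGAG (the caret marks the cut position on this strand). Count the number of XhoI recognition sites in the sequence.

0

No occurrence of CTCGAG is present in the sequence.
XhoI does not cut: 0 sites.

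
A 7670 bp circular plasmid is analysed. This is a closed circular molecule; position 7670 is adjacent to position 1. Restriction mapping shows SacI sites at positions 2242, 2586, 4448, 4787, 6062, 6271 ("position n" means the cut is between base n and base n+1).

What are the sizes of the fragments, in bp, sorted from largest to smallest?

3641, 1862, 1275, 344, 339, 209 bp

Circular molecule, 6 cuts → 6 fragments:
  2586 − 2242 = 344 bp
  4448 − 2586 = 1862 bp
  4787 − 4448 = 339 bp
  6062 − 4787 = 1275 bp
  6271 − 6062 = 209 bp
  wrap: 7670 − 6271 + 2242 = 3641 bp
Sorted largest to smallest: 3641, 1862, 1275, 344, 339, 209 bp.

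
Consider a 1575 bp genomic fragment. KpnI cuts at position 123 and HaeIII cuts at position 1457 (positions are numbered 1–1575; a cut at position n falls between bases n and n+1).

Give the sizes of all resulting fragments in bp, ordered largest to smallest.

1334, 123, 118 bp

Combined cut positions (sorted): 123, 1457.
Linear molecule, 2 cuts → 3 fragments:
  123 − 0 = 123 bp
  1457 − 123 = 1334 bp
  1575 − 1457 = 118 bp
Sorted largest to smallest: 1334, 123, 118 bp.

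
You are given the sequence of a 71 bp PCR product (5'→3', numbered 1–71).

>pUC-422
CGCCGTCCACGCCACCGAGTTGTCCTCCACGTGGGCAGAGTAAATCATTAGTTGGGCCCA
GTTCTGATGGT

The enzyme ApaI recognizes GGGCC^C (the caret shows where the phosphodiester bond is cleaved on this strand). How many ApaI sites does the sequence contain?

1

GGGCCC occurs starting at position 54.
ApaI cuts at 1 site.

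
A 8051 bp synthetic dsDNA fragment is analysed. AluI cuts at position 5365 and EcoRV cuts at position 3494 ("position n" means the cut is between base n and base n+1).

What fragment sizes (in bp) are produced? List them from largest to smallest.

Combined cut positions (sorted): 3494, 5365.
Linear molecule, 2 cuts → 3 fragments:
  3494 − 0 = 3494 bp
  5365 − 3494 = 1871 bp
  8051 − 5365 = 2686 bp
Sorted largest to smallest: 3494, 2686, 1871 bp.

3494, 2686, 1871 bp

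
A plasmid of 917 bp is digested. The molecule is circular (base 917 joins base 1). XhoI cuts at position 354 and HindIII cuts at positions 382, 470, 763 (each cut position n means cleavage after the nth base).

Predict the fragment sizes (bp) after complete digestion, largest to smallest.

508, 293, 88, 28 bp

Combined cut positions (sorted): 354, 382, 470, 763.
Circular molecule, 4 cuts → 4 fragments:
  382 − 354 = 28 bp
  470 − 382 = 88 bp
  763 − 470 = 293 bp
  wrap: 917 − 763 + 354 = 508 bp
Sorted largest to smallest: 508, 293, 88, 28 bp.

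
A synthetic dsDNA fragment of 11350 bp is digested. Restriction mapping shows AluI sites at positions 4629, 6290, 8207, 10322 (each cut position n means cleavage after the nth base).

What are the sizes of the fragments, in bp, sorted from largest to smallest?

4629, 2115, 1917, 1661, 1028 bp

Linear molecule, 4 cuts → 5 fragments:
  4629 − 0 = 4629 bp
  6290 − 4629 = 1661 bp
  8207 − 6290 = 1917 bp
  10322 − 8207 = 2115 bp
  11350 − 10322 = 1028 bp
Sorted largest to smallest: 4629, 2115, 1917, 1661, 1028 bp.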